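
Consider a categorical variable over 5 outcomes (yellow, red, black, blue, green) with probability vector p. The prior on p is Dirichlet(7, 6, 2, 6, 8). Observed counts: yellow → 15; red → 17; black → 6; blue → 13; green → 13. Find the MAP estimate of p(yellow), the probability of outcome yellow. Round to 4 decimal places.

MAP estimate of p(yellow) = 0.2386

The posterior is Dirichlet(αᵢ + nᵢ) = Dirichlet(22, 23, 8, 19, 21).
For a Dirichlet(a₁,…,a_K) with all aᵢ > 1, the mode has j-th component (aⱼ − 1)/(Σaᵢ − K).
Here Σaᵢ = 93 and K = 5, so p(yellow) = (22 − 1)/(93 − 5) = 21/88 ≈ 0.2386.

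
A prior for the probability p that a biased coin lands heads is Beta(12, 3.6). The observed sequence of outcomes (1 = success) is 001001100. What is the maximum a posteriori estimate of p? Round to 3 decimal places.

p̂_MAP = 0.619

Prior: Beta(12, 3.6).
Data: 3 successes in 9 trials (from the sequence). The binomial likelihood contributes p^3(1−p)^6, so the posterior is Beta(12+3, 3.6+6) = Beta(15, 9.6).
For Beta(a, b) with a, b > 1 the mode is (a−1)/(a+b−2) = 14/22.6 ≈ 0.619.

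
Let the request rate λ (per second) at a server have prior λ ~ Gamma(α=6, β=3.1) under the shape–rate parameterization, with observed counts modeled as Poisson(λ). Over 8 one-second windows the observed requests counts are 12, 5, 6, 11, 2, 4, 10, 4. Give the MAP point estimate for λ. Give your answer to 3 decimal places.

Σxᵢ = 12+5+6+11+2+4+10+4 = 54, with n = 8.
Posterior ∝ λ^5e^(−3.1λ) · λ^54e^(−8λ) = λ^59e^(−11.1λ), i.e. Gamma(shape=60, rate=11.1).
The mode of a Gamma(a, b) with a ≥ 1 (shape–rate) is (a−1)/b = 59/11.1 ≈ 5.315.

λ̂_MAP = 5.315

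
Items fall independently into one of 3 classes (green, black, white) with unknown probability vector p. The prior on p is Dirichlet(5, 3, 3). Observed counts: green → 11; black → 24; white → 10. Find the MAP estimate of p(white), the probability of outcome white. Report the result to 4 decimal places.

MAP estimate of p(white) = 0.2264

The posterior is Dirichlet(αᵢ + nᵢ) = Dirichlet(16, 27, 13).
For a Dirichlet(a₁,…,a_K) with all aᵢ > 1, the mode has j-th component (aⱼ − 1)/(Σaᵢ − K).
Here Σaᵢ = 56 and K = 3, so p(white) = (13 − 1)/(56 − 3) = 12/53 ≈ 0.2264.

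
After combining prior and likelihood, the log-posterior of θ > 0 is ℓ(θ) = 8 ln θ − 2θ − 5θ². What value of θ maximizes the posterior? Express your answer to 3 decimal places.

θ̂_MAP = 0.800

ℓ'(θ) = 8/θ − 2 − 10θ. Setting this to zero and multiplying by θ: 10θ² + 2θ − 8 = 0.
θ = (−2 + √(2² + 4·10·8)) / (2·10) = (−2 + √324) / 20 = (−2 + 18)/20 = 4/5.
ℓ''(θ) = −8/θ² − 10 < 0, confirming a maximum.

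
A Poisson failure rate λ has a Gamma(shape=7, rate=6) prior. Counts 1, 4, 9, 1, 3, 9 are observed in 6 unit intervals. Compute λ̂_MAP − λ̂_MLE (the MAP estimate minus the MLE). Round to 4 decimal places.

Σxᵢ = 27. Posterior is Gamma(34, 12); MAP = (34−1)/12 = 33/12 ≈ 2.75000.
MLE = x̄ = 27/6 ≈ 4.50000.
Difference = 33/12 − 27/6 = -7/4 ≈ -1.7500.

MAP − MLE = -1.7500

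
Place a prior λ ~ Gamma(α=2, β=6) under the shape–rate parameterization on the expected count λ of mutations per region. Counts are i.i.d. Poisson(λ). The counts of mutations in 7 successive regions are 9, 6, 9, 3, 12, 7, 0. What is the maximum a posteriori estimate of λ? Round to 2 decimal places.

λ̂_MAP = 3.62

Σxᵢ = 9+6+9+3+12+7+0 = 46, with n = 7.
Posterior ∝ λe^(−6λ) · λ^46e^(−7λ) = λ^47e^(−13λ), i.e. Gamma(shape=48, rate=13).
The mode of a Gamma(a, b) with a ≥ 1 (shape–rate) is (a−1)/b = 47/13 ≈ 3.62.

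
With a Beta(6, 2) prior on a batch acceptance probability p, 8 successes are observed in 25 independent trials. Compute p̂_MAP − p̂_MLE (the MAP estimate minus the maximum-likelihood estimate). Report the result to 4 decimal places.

MAP − MLE = 0.0994

Posterior is Beta(14, 19); MAP = (14−1)/(33−2) = 13/31 ≈ 0.41935.
MLE ignores the prior: p̂_MLE = k/n = 8/25 ≈ 0.32000.
Difference = 13/31 − 8/25 = 77/775 ≈ 0.0994.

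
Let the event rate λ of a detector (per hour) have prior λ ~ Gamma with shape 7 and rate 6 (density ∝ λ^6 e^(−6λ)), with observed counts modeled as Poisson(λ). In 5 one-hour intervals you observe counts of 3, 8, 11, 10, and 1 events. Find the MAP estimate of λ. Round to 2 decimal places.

Σxᵢ = 3+8+11+10+1 = 33, with n = 5.
Posterior ∝ λ^6e^(−6λ) · λ^33e^(−5λ) = λ^39e^(−11λ), i.e. Gamma(shape=40, rate=11).
The mode of a Gamma(a, b) with a ≥ 1 (shape–rate) is (a−1)/b = 39/11 ≈ 3.55.

λ̂_MAP = 3.55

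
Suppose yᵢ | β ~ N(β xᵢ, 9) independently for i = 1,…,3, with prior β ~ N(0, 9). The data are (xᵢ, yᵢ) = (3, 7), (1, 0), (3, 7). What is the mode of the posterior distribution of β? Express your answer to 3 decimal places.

log p(β | y) = −Σ(yᵢ − βxᵢ)²/(2·9) − β²/(2·9) + const.
Setting the derivative to zero: Σxᵢ(yᵢ − βxᵢ)/9 − β/9 = 0, so β = Σxᵢyᵢ / (Σxᵢ² + σ²/τ²).
Σxᵢyᵢ = 3·7 + 1·0 + 3·7 = 42; Σxᵢ² = 19; σ²/τ² = 1.
β̂_MAP = 42 / (19 + 1) = 42/20 ≈ 2.100.

β̂_MAP = 2.100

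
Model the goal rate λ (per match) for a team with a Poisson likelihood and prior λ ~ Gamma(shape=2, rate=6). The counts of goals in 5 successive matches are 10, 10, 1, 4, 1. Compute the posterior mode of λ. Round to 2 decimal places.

λ̂_MAP = 2.45

Σxᵢ = 10+10+1+4+1 = 26, with n = 5.
Posterior ∝ λe^(−6λ) · λ^26e^(−5λ) = λ^27e^(−11λ), i.e. Gamma(shape=28, rate=11).
The mode of a Gamma(a, b) with a ≥ 1 (shape–rate) is (a−1)/b = 27/11 ≈ 2.45.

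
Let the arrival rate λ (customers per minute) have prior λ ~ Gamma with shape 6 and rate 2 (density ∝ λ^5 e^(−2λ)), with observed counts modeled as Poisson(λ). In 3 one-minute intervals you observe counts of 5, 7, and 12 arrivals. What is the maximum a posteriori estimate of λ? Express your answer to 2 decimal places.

Σxᵢ = 5+7+12 = 24, with n = 3.
Posterior ∝ λ^5e^(−2λ) · λ^24e^(−3λ) = λ^29e^(−5λ), i.e. Gamma(shape=30, rate=5).
The mode of a Gamma(a, b) with a ≥ 1 (shape–rate) is (a−1)/b = 29/5 ≈ 5.80.

λ̂_MAP = 5.80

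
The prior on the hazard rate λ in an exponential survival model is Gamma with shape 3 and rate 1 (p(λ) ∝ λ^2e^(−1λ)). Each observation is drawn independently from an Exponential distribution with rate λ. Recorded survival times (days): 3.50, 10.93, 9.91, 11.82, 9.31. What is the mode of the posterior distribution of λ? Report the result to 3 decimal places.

The Exponential(rate=λ) likelihood is ∝ λ^n e^(−λΣtᵢ). Here n = 5 and Σtᵢ = 3.50 + 10.93 + 9.91 + 11.82 + 9.31 = 45.47.
Posterior ∝ λ^2e^(−1λ) · λ^5e^(−45.47λ) = λ^7e^(−46.47λ), i.e. Gamma(8, 46.47).
Mode = (a−1)/b = 7/46.47 ≈ 0.151.

λ̂_MAP = 0.151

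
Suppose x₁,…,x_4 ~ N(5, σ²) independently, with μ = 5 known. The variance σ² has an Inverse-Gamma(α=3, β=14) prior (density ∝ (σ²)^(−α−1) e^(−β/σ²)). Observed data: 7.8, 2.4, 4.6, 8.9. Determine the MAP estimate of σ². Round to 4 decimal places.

σ̂²_MAP = 4.8308

Sum of squared deviations about the known mean: SS = (7.8−5)² + (2.4−5)² + (4.6−5)² + (8.9−5)² = 29.97.
The Normal likelihood contributes (σ²)^(−n/2) exp(−SS/(2σ²)), so the posterior is Inverse-Gamma(α + n/2, β + SS/2) = Inverse-Gamma(5, 28.985).
The mode of Inverse-Gamma(a, b) is b/(a+1) = 28.985/6 ≈ 4.8308.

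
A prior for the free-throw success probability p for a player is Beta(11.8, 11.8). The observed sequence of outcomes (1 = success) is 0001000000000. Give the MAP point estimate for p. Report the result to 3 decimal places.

Prior: Beta(11.8, 11.8).
Data: 1 success in 13 trials (from the sequence). The binomial likelihood contributes p(1−p)^12, so the posterior is Beta(11.8+1, 11.8+12) = Beta(12.8, 23.8).
For Beta(a, b) with a, b > 1 the mode is (a−1)/(a+b−2) = 11.8/34.6 ≈ 0.341.

p̂_MAP = 0.341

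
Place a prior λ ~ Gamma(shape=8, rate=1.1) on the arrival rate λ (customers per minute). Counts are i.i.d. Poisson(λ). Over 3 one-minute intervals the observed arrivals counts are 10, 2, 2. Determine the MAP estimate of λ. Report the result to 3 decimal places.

Σxᵢ = 10+2+2 = 14, with n = 3.
Posterior ∝ λ^7e^(−1.1λ) · λ^14e^(−3λ) = λ^21e^(−4.1λ), i.e. Gamma(shape=22, rate=4.1).
The mode of a Gamma(a, b) with a ≥ 1 (shape–rate) is (a−1)/b = 21/4.1 ≈ 5.122.

λ̂_MAP = 5.122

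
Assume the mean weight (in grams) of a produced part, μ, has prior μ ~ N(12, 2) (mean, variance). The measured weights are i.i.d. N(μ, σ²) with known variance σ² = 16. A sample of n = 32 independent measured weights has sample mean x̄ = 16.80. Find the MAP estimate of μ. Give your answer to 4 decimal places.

μ̂_MAP = 15.8400

n = 32, x̄ = 16.80.
For a Normal prior and Normal likelihood with known variance, the posterior is Normal; its mode equals its mean, the precision-weighted average.
Prior precision 1/σ₀² = 1/2 = 0.5; data precision n/σ² = 32/16 = 2.
μ̂ = (0.5·12 + 2·16.8) / (0.5 + 2) = 39.6/2.5 = 15.8400.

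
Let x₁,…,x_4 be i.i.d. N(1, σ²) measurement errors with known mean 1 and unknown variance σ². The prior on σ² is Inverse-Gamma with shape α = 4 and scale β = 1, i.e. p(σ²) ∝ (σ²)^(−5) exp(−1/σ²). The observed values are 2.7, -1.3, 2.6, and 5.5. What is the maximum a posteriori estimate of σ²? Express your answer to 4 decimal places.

Sum of squared deviations about the known mean: SS = (2.7−1)² + (-1.3−1)² + (2.6−1)² + (5.5−1)² = 30.99.
The Normal likelihood contributes (σ²)^(−n/2) exp(−SS/(2σ²)), so the posterior is Inverse-Gamma(α + n/2, β + SS/2) = Inverse-Gamma(6, 16.495).
The mode of Inverse-Gamma(a, b) is b/(a+1) = 16.495/7 ≈ 2.3564.

σ̂²_MAP = 2.3564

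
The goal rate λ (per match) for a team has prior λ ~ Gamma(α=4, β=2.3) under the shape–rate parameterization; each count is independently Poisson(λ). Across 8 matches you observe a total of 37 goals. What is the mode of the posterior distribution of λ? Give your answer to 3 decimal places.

Σxᵢ = 37, n = 8.
Posterior ∝ λ^3e^(−2.3λ) · λ^37e^(−8λ) = λ^40e^(−10.3λ), i.e. Gamma(shape=41, rate=10.3).
The mode of a Gamma(a, b) with a ≥ 1 (shape–rate) is (a−1)/b = 40/10.3 ≈ 3.883.

λ̂_MAP = 3.883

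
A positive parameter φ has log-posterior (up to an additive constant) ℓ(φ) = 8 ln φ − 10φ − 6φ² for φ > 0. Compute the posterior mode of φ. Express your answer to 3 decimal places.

φ̂_MAP = 0.500

ℓ'(φ) = 8/φ − 10 − 12φ. Setting this to zero and multiplying by φ: 12φ² + 10φ − 8 = 0.
φ = (−10 + √(10² + 4·12·8)) / (2·12) = (−10 + √484) / 24 = (−10 + 22)/24 = 1/2.
ℓ''(φ) = −8/φ² − 12 < 0, confirming a maximum.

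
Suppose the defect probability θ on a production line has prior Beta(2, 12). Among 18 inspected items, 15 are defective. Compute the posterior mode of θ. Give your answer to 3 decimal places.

Prior: Beta(2, 12).
Data: 15 successes in 18 trials. The binomial likelihood contributes θ^15(1−θ)^3, so the posterior is Beta(2+15, 12+3) = Beta(17, 15).
For Beta(a, b) with a, b > 1 the mode is (a−1)/(a+b−2) = 16/30 ≈ 0.533.

θ̂_MAP = 0.533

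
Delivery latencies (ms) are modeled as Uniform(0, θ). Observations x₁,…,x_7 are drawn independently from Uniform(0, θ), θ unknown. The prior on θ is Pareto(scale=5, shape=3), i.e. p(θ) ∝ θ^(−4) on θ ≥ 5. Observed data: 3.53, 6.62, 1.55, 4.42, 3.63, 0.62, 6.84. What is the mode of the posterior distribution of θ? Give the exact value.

The Uniform(0, θ) likelihood is θ^(−n) for θ ≥ max(xᵢ), zero otherwise. Here max(xᵢ) = 6.84.
Posterior ∝ θ^(−4) · θ^(−7) = θ^(−11) on θ ≥ max(5, 6.84) = 6.84.
This density is strictly decreasing in θ, so the posterior mode lies at the lower boundary of the support.

θ̂_MAP = 6.84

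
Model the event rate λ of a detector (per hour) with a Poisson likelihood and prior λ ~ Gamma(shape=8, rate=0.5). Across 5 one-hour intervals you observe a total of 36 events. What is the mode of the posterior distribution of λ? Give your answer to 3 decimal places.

Σxᵢ = 36, n = 5.
Posterior ∝ λ^7e^(−0.5λ) · λ^36e^(−5λ) = λ^43e^(−5.5λ), i.e. Gamma(shape=44, rate=5.5).
The mode of a Gamma(a, b) with a ≥ 1 (shape–rate) is (a−1)/b = 43/5.5 ≈ 7.818.

λ̂_MAP = 7.818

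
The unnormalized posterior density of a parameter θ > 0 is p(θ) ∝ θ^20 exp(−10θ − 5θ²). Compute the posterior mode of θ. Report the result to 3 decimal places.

ℓ'(θ) = 20/θ − 10 − 10θ. Setting this to zero and multiplying by θ: 10θ² + 10θ − 20 = 0.
θ = (−10 + √(10² + 4·10·20)) / (2·10) = (−10 + √900) / 20 = (−10 + 30)/20 = 1.
ℓ''(θ) = −20/θ² − 10 < 0, confirming a maximum.

θ̂_MAP = 1.000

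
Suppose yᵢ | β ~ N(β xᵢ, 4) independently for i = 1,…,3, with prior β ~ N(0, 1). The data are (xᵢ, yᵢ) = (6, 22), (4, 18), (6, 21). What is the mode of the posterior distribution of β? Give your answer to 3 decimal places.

log p(β | y) = −Σ(yᵢ − βxᵢ)²/(2·4) − β²/(2·1) + const.
Setting the derivative to zero: Σxᵢ(yᵢ − βxᵢ)/4 − β/1 = 0, so β = Σxᵢyᵢ / (Σxᵢ² + σ²/τ²).
Σxᵢyᵢ = 6·22 + 4·18 + 6·21 = 330; Σxᵢ² = 88; σ²/τ² = 4.
β̂_MAP = 330 / (88 + 4) = 330/92 ≈ 3.587.

β̂_MAP = 3.587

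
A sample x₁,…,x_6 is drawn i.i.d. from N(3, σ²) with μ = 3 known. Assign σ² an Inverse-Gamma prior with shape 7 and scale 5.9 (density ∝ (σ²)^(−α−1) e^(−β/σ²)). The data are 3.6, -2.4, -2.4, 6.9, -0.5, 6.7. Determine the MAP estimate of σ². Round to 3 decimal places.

σ̂²_MAP = 5.074

Sum of squared deviations about the known mean: SS = (3.6−3)² + (-2.4−3)² + (-2.4−3)² + (6.9−3)² + (-0.5−3)² + (6.7−3)² = 99.83.
The Normal likelihood contributes (σ²)^(−n/2) exp(−SS/(2σ²)), so the posterior is Inverse-Gamma(α + n/2, β + SS/2) = Inverse-Gamma(10, 55.815).
The mode of Inverse-Gamma(a, b) is b/(a+1) = 55.815/11 ≈ 5.074.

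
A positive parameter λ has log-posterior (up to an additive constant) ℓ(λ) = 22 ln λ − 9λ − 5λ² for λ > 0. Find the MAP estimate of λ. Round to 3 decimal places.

λ̂_MAP = 1.100

ℓ'(λ) = 22/λ − 9 − 10λ. Setting this to zero and multiplying by λ: 10λ² + 9λ − 22 = 0.
λ = (−9 + √(9² + 4·10·22)) / (2·10) = (−9 + √961) / 20 = (−9 + 31)/20 = 11/10.
ℓ''(λ) = −22/λ² − 10 < 0, confirming a maximum.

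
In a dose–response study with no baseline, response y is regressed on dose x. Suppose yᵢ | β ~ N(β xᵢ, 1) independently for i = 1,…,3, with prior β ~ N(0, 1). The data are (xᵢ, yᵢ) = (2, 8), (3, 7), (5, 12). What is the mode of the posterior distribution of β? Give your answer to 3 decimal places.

β̂_MAP = 2.487

log p(β | y) = −Σ(yᵢ − βxᵢ)²/(2·1) − β²/(2·1) + const.
Setting the derivative to zero: Σxᵢ(yᵢ − βxᵢ)/1 − β/1 = 0, so β = Σxᵢyᵢ / (Σxᵢ² + σ²/τ²).
Σxᵢyᵢ = 2·8 + 3·7 + 5·12 = 97; Σxᵢ² = 38; σ²/τ² = 1.
β̂_MAP = 97 / (38 + 1) = 97/39 ≈ 2.487.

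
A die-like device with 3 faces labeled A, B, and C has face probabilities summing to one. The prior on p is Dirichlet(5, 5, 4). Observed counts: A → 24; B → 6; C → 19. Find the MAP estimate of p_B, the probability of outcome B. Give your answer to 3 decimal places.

MAP estimate of p_B = 0.167

The posterior is Dirichlet(αᵢ + nᵢ) = Dirichlet(29, 11, 23).
For a Dirichlet(a₁,…,a_K) with all aᵢ > 1, the mode has j-th component (aⱼ − 1)/(Σaᵢ − K).
Here Σaᵢ = 63 and K = 3, so p_B = (11 − 1)/(63 − 3) = 10/60 ≈ 0.167.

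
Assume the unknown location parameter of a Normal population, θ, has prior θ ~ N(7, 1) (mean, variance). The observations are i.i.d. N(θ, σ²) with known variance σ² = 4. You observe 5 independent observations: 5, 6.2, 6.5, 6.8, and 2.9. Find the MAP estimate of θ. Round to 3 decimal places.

n = 5; x̄ = (5 + 6.2 + 6.5 + 6.8 + 2.9)/5 = 27.4/5 = 5.48.
For a Normal prior and Normal likelihood with known variance, the posterior is Normal; its mode equals its mean, the precision-weighted average.
Prior precision 1/σ₀² = 1/1 = 1; data precision n/σ² = 5/4 = 1.25.
θ̂ = (1·7 + 1.25·5.48) / (1 + 1.25) = 13.85/2.25 = 277/45 ≈ 6.156.

θ̂_MAP = 6.156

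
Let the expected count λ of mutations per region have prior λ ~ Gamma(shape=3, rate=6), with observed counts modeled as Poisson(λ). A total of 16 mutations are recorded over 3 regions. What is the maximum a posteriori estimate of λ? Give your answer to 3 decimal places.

Σxᵢ = 16, n = 3.
Posterior ∝ λ^2e^(−6λ) · λ^16e^(−3λ) = λ^18e^(−9λ), i.e. Gamma(shape=19, rate=9).
The mode of a Gamma(a, b) with a ≥ 1 (shape–rate) is (a−1)/b = 18/9 ≈ 2.000.

λ̂_MAP = 2.000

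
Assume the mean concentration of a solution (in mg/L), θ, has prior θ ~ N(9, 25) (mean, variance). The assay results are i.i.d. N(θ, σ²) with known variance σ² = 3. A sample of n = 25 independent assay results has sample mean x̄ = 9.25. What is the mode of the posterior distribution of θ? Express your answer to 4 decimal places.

n = 25, x̄ = 9.25.
For a Normal prior and Normal likelihood with known variance, the posterior is Normal; its mode equals its mean, the precision-weighted average.
Prior precision 1/σ₀² = 1/25 = 0.04; data precision n/σ² = 25/3.
θ̂ = (0.04·9 + (25/3)·9.25) / (0.04 + 25/3) = (23233/300)/(628/75) = 23233/2512 ≈ 9.2488.

θ̂_MAP = 9.2488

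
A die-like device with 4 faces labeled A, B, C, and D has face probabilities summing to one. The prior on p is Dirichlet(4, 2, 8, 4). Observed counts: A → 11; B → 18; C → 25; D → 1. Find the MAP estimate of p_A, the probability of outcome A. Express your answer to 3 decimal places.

The posterior is Dirichlet(αᵢ + nᵢ) = Dirichlet(15, 20, 33, 5).
For a Dirichlet(a₁,…,a_K) with all aᵢ > 1, the mode has j-th component (aⱼ − 1)/(Σaᵢ − K).
Here Σaᵢ = 73 and K = 4, so p_A = (15 − 1)/(73 − 4) = 14/69 ≈ 0.203.

MAP estimate of p_A = 0.203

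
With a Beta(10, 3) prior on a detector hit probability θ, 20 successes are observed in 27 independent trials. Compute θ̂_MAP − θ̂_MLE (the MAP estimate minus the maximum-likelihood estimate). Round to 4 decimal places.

Posterior is Beta(30, 10); MAP = (30−1)/(40−2) = 29/38 ≈ 0.76316.
MLE ignores the prior: θ̂_MLE = k/n = 20/27 ≈ 0.74074.
Difference = 29/38 − 20/27 = 23/1026 ≈ 0.0224.

MAP − MLE = 0.0224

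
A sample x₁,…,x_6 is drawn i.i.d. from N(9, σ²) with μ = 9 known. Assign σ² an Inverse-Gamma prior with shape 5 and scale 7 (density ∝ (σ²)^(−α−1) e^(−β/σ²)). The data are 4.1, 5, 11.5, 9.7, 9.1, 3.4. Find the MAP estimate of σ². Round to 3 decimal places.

σ̂²_MAP = 5.118

Sum of squared deviations about the known mean: SS = (4.1−9)² + (5−9)² + (11.5−9)² + (9.7−9)² + (9.1−9)² + (3.4−9)² = 78.12.
The Normal likelihood contributes (σ²)^(−n/2) exp(−SS/(2σ²)), so the posterior is Inverse-Gamma(α + n/2, β + SS/2) = Inverse-Gamma(8, 46.06).
The mode of Inverse-Gamma(a, b) is b/(a+1) = 46.06/9 ≈ 5.118.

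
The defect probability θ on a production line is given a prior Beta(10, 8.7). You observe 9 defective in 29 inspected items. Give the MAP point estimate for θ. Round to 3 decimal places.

θ̂_MAP = 0.394

Prior: Beta(10, 8.7).
Data: 9 successes in 29 trials. The binomial likelihood contributes θ^9(1−θ)^20, so the posterior is Beta(10+9, 8.7+20) = Beta(19, 28.7).
For Beta(a, b) with a, b > 1 the mode is (a−1)/(a+b−2) = 18/45.7 ≈ 0.394.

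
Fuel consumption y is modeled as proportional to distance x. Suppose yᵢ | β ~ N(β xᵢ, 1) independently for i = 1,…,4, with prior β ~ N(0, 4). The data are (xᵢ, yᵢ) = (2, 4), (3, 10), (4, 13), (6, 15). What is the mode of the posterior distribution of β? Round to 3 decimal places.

β̂_MAP = 2.759

log p(β | y) = −Σ(yᵢ − βxᵢ)²/(2·1) − β²/(2·4) + const.
Setting the derivative to zero: Σxᵢ(yᵢ − βxᵢ)/1 − β/4 = 0, so β = Σxᵢyᵢ / (Σxᵢ² + σ²/τ²).
Σxᵢyᵢ = 2·4 + 3·10 + 4·13 + 6·15 = 180; Σxᵢ² = 65; σ²/τ² = 0.25.
β̂_MAP = 180 / (65 + 0.25) = 180/65.25 ≈ 2.759.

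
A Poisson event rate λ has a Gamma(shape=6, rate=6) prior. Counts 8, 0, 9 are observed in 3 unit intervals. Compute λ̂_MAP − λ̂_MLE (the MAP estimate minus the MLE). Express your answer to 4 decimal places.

MAP − MLE = -3.2222

Σxᵢ = 17. Posterior is Gamma(23, 9); MAP = (23−1)/9 = 22/9 ≈ 2.44444.
MLE = x̄ = 17/3 ≈ 5.66667.
Difference = 22/9 − 17/3 = -29/9 ≈ -3.2222.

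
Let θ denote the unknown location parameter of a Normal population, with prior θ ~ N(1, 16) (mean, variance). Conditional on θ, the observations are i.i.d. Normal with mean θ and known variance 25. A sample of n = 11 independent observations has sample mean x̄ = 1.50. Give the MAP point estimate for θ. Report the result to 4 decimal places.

θ̂_MAP = 1.4378

n = 11, x̄ = 1.50.
For a Normal prior and Normal likelihood with known variance, the posterior is Normal; its mode equals its mean, the precision-weighted average.
Prior precision 1/σ₀² = 1/16 = 0.0625; data precision n/σ² = 11/25 = 0.44.
θ̂ = (0.0625·1 + 0.44·1.5) / (0.0625 + 0.44) = 0.7225/0.5025 = 289/201 ≈ 1.4378.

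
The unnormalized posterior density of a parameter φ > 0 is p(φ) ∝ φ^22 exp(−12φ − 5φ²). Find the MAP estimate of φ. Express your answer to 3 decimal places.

φ̂_MAP = 1.000

ℓ'(φ) = 22/φ − 12 − 10φ. Setting this to zero and multiplying by φ: 10φ² + 12φ − 22 = 0.
φ = (−12 + √(12² + 4·10·22)) / (2·10) = (−12 + √1024) / 20 = (−12 + 32)/20 = 1.
ℓ''(φ) = −22/φ² − 10 < 0, confirming a maximum.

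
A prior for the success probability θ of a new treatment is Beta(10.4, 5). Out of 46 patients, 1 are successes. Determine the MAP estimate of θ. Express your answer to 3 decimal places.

Prior: Beta(10.4, 5).
Data: 1 success in 46 trials. The binomial likelihood contributes θ(1−θ)^45, so the posterior is Beta(10.4+1, 5+45) = Beta(11.4, 50).
For Beta(a, b) with a, b > 1 the mode is (a−1)/(a+b−2) = 10.4/59.4 ≈ 0.175.

θ̂_MAP = 0.175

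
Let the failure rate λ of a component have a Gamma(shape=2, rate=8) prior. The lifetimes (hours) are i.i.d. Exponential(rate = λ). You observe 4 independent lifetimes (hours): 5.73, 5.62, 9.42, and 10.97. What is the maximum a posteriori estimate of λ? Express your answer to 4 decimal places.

The Exponential(rate=λ) likelihood is ∝ λ^n e^(−λΣtᵢ). Here n = 4 and Σtᵢ = 5.73 + 5.62 + 9.42 + 10.97 = 31.74.
Posterior ∝ λe^(−8λ) · λ^4e^(−31.74λ) = λ^5e^(−39.74λ), i.e. Gamma(6, 39.74).
Mode = (a−1)/b = 5/39.74 ≈ 0.1258.

λ̂_MAP = 0.1258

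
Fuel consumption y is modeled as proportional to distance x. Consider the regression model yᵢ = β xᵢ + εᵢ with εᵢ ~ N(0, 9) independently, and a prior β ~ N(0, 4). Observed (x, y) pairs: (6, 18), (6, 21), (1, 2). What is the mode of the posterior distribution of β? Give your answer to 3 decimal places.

β̂_MAP = 3.136

log p(β | y) = −Σ(yᵢ − βxᵢ)²/(2·9) − β²/(2·4) + const.
Setting the derivative to zero: Σxᵢ(yᵢ − βxᵢ)/9 − β/4 = 0, so β = Σxᵢyᵢ / (Σxᵢ² + σ²/τ²).
Σxᵢyᵢ = 6·18 + 6·21 + 1·2 = 236; Σxᵢ² = 73; σ²/τ² = 2.25.
β̂_MAP = 236 / (73 + 2.25) = 236/75.25 ≈ 3.136.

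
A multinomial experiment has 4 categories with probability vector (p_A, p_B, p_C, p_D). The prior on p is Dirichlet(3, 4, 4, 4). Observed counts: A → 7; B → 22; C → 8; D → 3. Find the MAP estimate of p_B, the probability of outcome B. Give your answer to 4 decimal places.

MAP estimate of p_B = 0.4902

The posterior is Dirichlet(αᵢ + nᵢ) = Dirichlet(10, 26, 12, 7).
For a Dirichlet(a₁,…,a_K) with all aᵢ > 1, the mode has j-th component (aⱼ − 1)/(Σaᵢ − K).
Here Σaᵢ = 55 and K = 4, so p_B = (26 − 1)/(55 − 4) = 25/51 ≈ 0.4902.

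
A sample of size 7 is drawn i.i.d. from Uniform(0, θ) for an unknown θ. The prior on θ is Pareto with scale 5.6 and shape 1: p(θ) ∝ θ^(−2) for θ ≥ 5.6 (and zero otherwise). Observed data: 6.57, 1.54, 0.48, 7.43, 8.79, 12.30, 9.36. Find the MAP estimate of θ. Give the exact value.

The Uniform(0, θ) likelihood is θ^(−n) for θ ≥ max(xᵢ), zero otherwise. Here max(xᵢ) = 12.30.
Posterior ∝ θ^(−2) · θ^(−7) = θ^(−9) on θ ≥ max(5.6, 12.30) = 12.30.
This density is strictly decreasing in θ, so the posterior mode lies at the lower boundary of the support.

θ̂_MAP = 12.30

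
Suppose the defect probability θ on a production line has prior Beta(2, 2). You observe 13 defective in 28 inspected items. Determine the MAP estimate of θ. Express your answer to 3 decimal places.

Prior: Beta(2, 2).
Data: 13 successes in 28 trials. The binomial likelihood contributes θ^13(1−θ)^15, so the posterior is Beta(2+13, 2+15) = Beta(15, 17).
For Beta(a, b) with a, b > 1 the mode is (a−1)/(a+b−2) = 14/30 ≈ 0.467.

θ̂_MAP = 0.467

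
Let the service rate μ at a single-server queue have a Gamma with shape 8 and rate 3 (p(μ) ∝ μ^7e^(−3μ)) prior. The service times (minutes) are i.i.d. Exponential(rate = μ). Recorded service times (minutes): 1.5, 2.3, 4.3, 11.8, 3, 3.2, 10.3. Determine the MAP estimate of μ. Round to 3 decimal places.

μ̂_MAP = 0.355

The Exponential(rate=μ) likelihood is ∝ μ^n e^(−μΣtᵢ). Here n = 7 and Σtᵢ = 1.5 + 2.3 + 4.3 + 11.8 + 3 + 3.2 + 10.3 = 36.4.
Posterior ∝ μ^7e^(−3μ) · μ^7e^(−36.4μ) = μ^14e^(−39.4μ), i.e. Gamma(15, 39.4).
Mode = (a−1)/b = 14/39.4 ≈ 0.355.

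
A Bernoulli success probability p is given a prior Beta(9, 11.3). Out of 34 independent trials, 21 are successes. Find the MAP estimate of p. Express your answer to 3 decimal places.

p̂_MAP = 0.554

Prior: Beta(9, 11.3).
Data: 21 successes in 34 trials. The binomial likelihood contributes p^21(1−p)^13, so the posterior is Beta(9+21, 11.3+13) = Beta(30, 24.3).
For Beta(a, b) with a, b > 1 the mode is (a−1)/(a+b−2) = 29/52.3 ≈ 0.554.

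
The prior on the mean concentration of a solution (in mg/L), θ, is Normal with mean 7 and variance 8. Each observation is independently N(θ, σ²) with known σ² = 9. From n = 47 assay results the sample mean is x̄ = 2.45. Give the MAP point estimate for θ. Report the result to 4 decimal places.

θ̂_MAP = 2.5564

n = 47, x̄ = 2.45.
For a Normal prior and Normal likelihood with known variance, the posterior is Normal; its mode equals its mean, the precision-weighted average.
Prior precision 1/σ₀² = 1/8 = 0.125; data precision n/σ² = 47/9.
θ̂ = (0.125·7 + (47/9)·2.45) / (0.125 + 47/9) = (4921/360)/(385/72) = 703/275 ≈ 2.5564.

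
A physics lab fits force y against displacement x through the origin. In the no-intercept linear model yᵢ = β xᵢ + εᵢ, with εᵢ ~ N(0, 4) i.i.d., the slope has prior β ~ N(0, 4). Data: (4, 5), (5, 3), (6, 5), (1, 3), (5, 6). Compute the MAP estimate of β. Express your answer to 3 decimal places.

β̂_MAP = 0.942

log p(β | y) = −Σ(yᵢ − βxᵢ)²/(2·4) − β²/(2·4) + const.
Setting the derivative to zero: Σxᵢ(yᵢ − βxᵢ)/4 − β/4 = 0, so β = Σxᵢyᵢ / (Σxᵢ² + σ²/τ²).
Σxᵢyᵢ = 4·5 + 5·3 + 6·5 + 1·3 + 5·6 = 98; Σxᵢ² = 103; σ²/τ² = 1.
β̂_MAP = 98 / (103 + 1) = 98/104 ≈ 0.942.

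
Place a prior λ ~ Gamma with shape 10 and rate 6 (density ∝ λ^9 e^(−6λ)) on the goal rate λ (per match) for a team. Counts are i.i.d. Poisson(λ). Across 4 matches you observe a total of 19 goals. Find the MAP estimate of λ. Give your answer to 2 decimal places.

λ̂_MAP = 2.80

Σxᵢ = 19, n = 4.
Posterior ∝ λ^9e^(−6λ) · λ^19e^(−4λ) = λ^28e^(−10λ), i.e. Gamma(shape=29, rate=10).
The mode of a Gamma(a, b) with a ≥ 1 (shape–rate) is (a−1)/b = 28/10 ≈ 2.80.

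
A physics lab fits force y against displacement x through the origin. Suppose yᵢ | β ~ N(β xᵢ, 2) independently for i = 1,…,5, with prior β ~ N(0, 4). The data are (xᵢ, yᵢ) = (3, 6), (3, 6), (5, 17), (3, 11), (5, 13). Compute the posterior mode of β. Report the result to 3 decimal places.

β̂_MAP = 2.826

log p(β | y) = −Σ(yᵢ − βxᵢ)²/(2·2) − β²/(2·4) + const.
Setting the derivative to zero: Σxᵢ(yᵢ − βxᵢ)/2 − β/4 = 0, so β = Σxᵢyᵢ / (Σxᵢ² + σ²/τ²).
Σxᵢyᵢ = 3·6 + 3·6 + 5·17 + 3·11 + 5·13 = 219; Σxᵢ² = 77; σ²/τ² = 0.5.
β̂_MAP = 219 / (77 + 0.5) = 219/77.5 ≈ 2.826.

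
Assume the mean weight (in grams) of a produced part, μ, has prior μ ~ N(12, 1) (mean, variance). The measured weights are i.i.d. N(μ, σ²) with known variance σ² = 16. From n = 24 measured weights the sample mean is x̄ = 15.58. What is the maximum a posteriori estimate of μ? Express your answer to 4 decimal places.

μ̂_MAP = 14.1480

n = 24, x̄ = 15.58.
For a Normal prior and Normal likelihood with known variance, the posterior is Normal; its mode equals its mean, the precision-weighted average.
Prior precision 1/σ₀² = 1/1 = 1; data precision n/σ² = 24/16 = 1.5.
μ̂ = (1·12 + 1.5·15.58) / (1 + 1.5) = 35.37/2.5 = 14.1480.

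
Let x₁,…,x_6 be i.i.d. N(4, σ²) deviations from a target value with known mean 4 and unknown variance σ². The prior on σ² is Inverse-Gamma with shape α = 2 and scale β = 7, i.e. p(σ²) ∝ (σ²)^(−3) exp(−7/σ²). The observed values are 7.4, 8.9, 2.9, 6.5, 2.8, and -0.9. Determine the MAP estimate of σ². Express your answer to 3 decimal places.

σ̂²_MAP = 6.873

Sum of squared deviations about the known mean: SS = (7.4−4)² + (8.9−4)² + (2.9−4)² + (6.5−4)² + (2.8−4)² + (-0.9−4)² = 68.48.
The Normal likelihood contributes (σ²)^(−n/2) exp(−SS/(2σ²)), so the posterior is Inverse-Gamma(α + n/2, β + SS/2) = Inverse-Gamma(5, 41.24).
The mode of Inverse-Gamma(a, b) is b/(a+1) = 41.24/6 ≈ 6.873.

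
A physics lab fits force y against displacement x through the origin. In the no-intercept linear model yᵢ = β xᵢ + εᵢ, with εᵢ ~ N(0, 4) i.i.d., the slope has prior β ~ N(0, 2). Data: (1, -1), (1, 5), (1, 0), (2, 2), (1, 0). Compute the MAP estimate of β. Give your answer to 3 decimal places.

β̂_MAP = 0.800

log p(β | y) = −Σ(yᵢ − βxᵢ)²/(2·4) − β²/(2·2) + const.
Setting the derivative to zero: Σxᵢ(yᵢ − βxᵢ)/4 − β/2 = 0, so β = Σxᵢyᵢ / (Σxᵢ² + σ²/τ²).
Σxᵢyᵢ = 1·(-1) + 1·5 + 1·0 + 2·2 + 1·0 = 8; Σxᵢ² = 8; σ²/τ² = 2.
β̂_MAP = 8 / (8 + 2) = 8/10 ≈ 0.800.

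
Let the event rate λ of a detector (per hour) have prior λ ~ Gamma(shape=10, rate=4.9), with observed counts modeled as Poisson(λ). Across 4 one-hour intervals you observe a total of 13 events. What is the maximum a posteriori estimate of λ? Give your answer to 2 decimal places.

Σxᵢ = 13, n = 4.
Posterior ∝ λ^9e^(−4.9λ) · λ^13e^(−4λ) = λ^22e^(−8.9λ), i.e. Gamma(shape=23, rate=8.9).
The mode of a Gamma(a, b) with a ≥ 1 (shape–rate) is (a−1)/b = 22/8.9 ≈ 2.47.

λ̂_MAP = 2.47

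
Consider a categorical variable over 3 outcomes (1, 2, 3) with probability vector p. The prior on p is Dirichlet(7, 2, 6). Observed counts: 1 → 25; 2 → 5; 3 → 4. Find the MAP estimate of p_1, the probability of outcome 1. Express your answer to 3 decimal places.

The posterior is Dirichlet(αᵢ + nᵢ) = Dirichlet(32, 7, 10).
For a Dirichlet(a₁,…,a_K) with all aᵢ > 1, the mode has j-th component (aⱼ − 1)/(Σaᵢ − K).
Here Σaᵢ = 49 and K = 3, so p_1 = (32 − 1)/(49 − 3) = 31/46 ≈ 0.674.

MAP estimate: 0.674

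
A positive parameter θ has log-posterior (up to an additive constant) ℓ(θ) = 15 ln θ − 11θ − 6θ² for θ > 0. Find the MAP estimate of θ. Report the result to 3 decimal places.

ℓ'(θ) = 15/θ − 11 − 12θ. Setting this to zero and multiplying by θ: 12θ² + 11θ − 15 = 0.
θ = (−11 + √(11² + 4·12·15)) / (2·12) = (−11 + √841) / 24 = (−11 + 29)/24 = 3/4.
ℓ''(θ) = −15/θ² − 12 < 0, confirming a maximum.

θ̂_MAP = 0.750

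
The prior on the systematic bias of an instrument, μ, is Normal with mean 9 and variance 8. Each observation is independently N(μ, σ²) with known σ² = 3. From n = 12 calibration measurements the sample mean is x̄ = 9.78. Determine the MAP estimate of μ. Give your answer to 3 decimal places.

μ̂_MAP = 9.756

n = 12, x̄ = 9.78.
For a Normal prior and Normal likelihood with known variance, the posterior is Normal; its mode equals its mean, the precision-weighted average.
Prior precision 1/σ₀² = 1/8 = 0.125; data precision n/σ² = 12/3 = 4.
μ̂ = (0.125·9 + 4·9.78) / (0.125 + 4) = 40.245/4.125 = 2683/275 ≈ 9.756.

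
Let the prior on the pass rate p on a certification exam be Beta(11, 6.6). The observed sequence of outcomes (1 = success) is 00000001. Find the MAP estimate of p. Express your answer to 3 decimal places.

p̂_MAP = 0.466

Prior: Beta(11, 6.6).
Data: 1 success in 8 trials (from the sequence). The binomial likelihood contributes p(1−p)^7, so the posterior is Beta(11+1, 6.6+7) = Beta(12, 13.6).
For Beta(a, b) with a, b > 1 the mode is (a−1)/(a+b−2) = 11/23.6 ≈ 0.466.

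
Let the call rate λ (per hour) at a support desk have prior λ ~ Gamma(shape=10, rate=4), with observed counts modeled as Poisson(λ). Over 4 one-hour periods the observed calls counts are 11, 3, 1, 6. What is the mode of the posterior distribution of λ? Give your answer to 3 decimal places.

λ̂_MAP = 3.750

Σxᵢ = 11+3+1+6 = 21, with n = 4.
Posterior ∝ λ^9e^(−4λ) · λ^21e^(−4λ) = λ^30e^(−8λ), i.e. Gamma(shape=31, rate=8).
The mode of a Gamma(a, b) with a ≥ 1 (shape–rate) is (a−1)/b = 30/8 ≈ 3.750.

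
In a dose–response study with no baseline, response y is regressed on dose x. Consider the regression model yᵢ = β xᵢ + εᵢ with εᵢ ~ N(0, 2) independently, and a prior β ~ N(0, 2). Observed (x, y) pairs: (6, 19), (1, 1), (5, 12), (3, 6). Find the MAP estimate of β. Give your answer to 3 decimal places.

β̂_MAP = 2.681

log p(β | y) = −Σ(yᵢ − βxᵢ)²/(2·2) − β²/(2·2) + const.
Setting the derivative to zero: Σxᵢ(yᵢ − βxᵢ)/2 − β/2 = 0, so β = Σxᵢyᵢ / (Σxᵢ² + σ²/τ²).
Σxᵢyᵢ = 6·19 + 1·1 + 5·12 + 3·6 = 193; Σxᵢ² = 71; σ²/τ² = 1.
β̂_MAP = 193 / (71 + 1) = 193/72 ≈ 2.681.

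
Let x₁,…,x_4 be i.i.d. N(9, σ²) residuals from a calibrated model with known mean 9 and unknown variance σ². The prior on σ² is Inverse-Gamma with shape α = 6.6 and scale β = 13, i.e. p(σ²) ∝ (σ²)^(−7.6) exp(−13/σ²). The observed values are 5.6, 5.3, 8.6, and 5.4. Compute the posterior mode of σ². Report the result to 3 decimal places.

σ̂²_MAP = 3.353

Sum of squared deviations about the known mean: SS = (5.6−9)² + (5.3−9)² + (8.6−9)² + (5.4−9)² = 38.37.
The Normal likelihood contributes (σ²)^(−n/2) exp(−SS/(2σ²)), so the posterior is Inverse-Gamma(α + n/2, β + SS/2) = Inverse-Gamma(8.6, 32.185).
The mode of Inverse-Gamma(a, b) is b/(a+1) = 32.185/9.6 ≈ 3.353.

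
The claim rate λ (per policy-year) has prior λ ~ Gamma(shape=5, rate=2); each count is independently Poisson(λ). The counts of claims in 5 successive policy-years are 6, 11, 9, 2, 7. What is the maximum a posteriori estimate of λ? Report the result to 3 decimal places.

Σxᵢ = 6+11+9+2+7 = 35, with n = 5.
Posterior ∝ λ^4e^(−2λ) · λ^35e^(−5λ) = λ^39e^(−7λ), i.e. Gamma(shape=40, rate=7).
The mode of a Gamma(a, b) with a ≥ 1 (shape–rate) is (a−1)/b = 39/7 ≈ 5.571.

λ̂_MAP = 5.571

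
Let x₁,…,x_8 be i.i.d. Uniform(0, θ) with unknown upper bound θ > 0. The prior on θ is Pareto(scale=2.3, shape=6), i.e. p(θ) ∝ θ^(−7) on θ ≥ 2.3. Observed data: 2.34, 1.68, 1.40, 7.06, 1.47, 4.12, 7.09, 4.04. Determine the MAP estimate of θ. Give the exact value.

The Uniform(0, θ) likelihood is θ^(−n) for θ ≥ max(xᵢ), zero otherwise. Here max(xᵢ) = 7.09.
Posterior ∝ θ^(−7) · θ^(−8) = θ^(−15) on θ ≥ max(2.3, 7.09) = 7.09.
This density is strictly decreasing in θ, so the posterior mode lies at the lower boundary of the support.

θ̂_MAP = 7.09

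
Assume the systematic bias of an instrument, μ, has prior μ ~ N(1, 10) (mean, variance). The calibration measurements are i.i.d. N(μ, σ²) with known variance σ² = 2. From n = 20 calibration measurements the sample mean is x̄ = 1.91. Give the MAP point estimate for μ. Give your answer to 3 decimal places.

μ̂_MAP = 1.901

n = 20, x̄ = 1.91.
For a Normal prior and Normal likelihood with known variance, the posterior is Normal; its mode equals its mean, the precision-weighted average.
Prior precision 1/σ₀² = 1/10 = 0.1; data precision n/σ² = 20/2 = 10.
μ̂ = (0.1·1 + 10·1.91) / (0.1 + 10) = 19.2/10.1 = 192/101 ≈ 1.901.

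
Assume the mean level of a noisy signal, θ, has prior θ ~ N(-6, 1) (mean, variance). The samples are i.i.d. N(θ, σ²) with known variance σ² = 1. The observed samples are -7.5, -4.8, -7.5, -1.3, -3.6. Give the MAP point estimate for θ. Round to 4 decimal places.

n = 5; x̄ = ((-7.5) + (-4.8) + (-7.5) + (-1.3) + (-3.6))/5 = -24.7/5 = -4.94.
For a Normal prior and Normal likelihood with known variance, the posterior is Normal; its mode equals its mean, the precision-weighted average.
Prior precision 1/σ₀² = 1/1 = 1; data precision n/σ² = 5/1 = 5.
θ̂ = (1·(-6) + 5·(-4.94)) / (1 + 5) = (-30.7)/6 = -307/60 ≈ -5.1167.

θ̂_MAP = -5.1167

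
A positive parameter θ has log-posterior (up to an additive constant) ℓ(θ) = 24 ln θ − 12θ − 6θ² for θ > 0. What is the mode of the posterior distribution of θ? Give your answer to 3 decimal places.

ℓ'(θ) = 24/θ − 12 − 12θ. Setting this to zero and multiplying by θ: 12θ² + 12θ − 24 = 0.
θ = (−12 + √(12² + 4·12·24)) / (2·12) = (−12 + √1296) / 24 = (−12 + 36)/24 = 1.
ℓ''(θ) = −24/θ² − 12 < 0, confirming a maximum.

θ̂_MAP = 1.000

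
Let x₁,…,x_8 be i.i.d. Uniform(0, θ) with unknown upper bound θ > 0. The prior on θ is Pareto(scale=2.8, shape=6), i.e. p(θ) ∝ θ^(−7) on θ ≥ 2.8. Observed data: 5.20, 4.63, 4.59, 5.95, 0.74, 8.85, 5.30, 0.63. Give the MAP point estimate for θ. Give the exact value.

The Uniform(0, θ) likelihood is θ^(−n) for θ ≥ max(xᵢ), zero otherwise. Here max(xᵢ) = 8.85.
Posterior ∝ θ^(−7) · θ^(−8) = θ^(−15) on θ ≥ max(2.8, 8.85) = 8.85.
This density is strictly decreasing in θ, so the posterior mode lies at the lower boundary of the support.

θ̂_MAP = 8.85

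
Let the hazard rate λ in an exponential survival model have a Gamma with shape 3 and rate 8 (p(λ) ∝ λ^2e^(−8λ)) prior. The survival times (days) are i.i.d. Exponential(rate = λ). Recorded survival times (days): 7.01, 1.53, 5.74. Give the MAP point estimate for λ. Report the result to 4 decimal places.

λ̂_MAP = 0.2244

The Exponential(rate=λ) likelihood is ∝ λ^n e^(−λΣtᵢ). Here n = 3 and Σtᵢ = 7.01 + 1.53 + 5.74 = 14.28.
Posterior ∝ λ^2e^(−8λ) · λ^3e^(−14.28λ) = λ^5e^(−22.28λ), i.e. Gamma(6, 22.28).
Mode = (a−1)/b = 5/22.28 ≈ 0.2244.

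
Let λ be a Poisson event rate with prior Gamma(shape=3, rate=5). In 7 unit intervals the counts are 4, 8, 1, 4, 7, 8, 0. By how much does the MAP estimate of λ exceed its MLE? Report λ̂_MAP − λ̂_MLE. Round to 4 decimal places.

Σxᵢ = 32. Posterior is Gamma(35, 12); MAP = (35−1)/12 = 34/12 ≈ 2.83333.
MLE = x̄ = 32/7 ≈ 4.57143.
Difference = 34/12 − 32/7 = -73/42 ≈ -1.7381.

MAP − MLE = -1.7381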